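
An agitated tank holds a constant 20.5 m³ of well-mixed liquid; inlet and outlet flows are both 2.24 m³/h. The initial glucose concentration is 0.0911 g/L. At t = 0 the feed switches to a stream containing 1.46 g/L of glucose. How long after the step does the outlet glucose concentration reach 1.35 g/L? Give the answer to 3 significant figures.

Unsteady species balance (constant V, well mixed): V dC/dt = Q(C_in − C), so τ = V/Q = 9.1518 h.
C(t) = C_in + (C₀ − C_in) e^(−t/τ). Set C = 1.35 and solve for t:
e^(−t/τ) = (C − C_in)/(C₀ − C_in) = (1.35 − 1.46)/(0.0911 − 1.46) = 0.080356
t = −τ ln(…) = 9.1518 × 2.5213 = 23.074 h.

23.1 h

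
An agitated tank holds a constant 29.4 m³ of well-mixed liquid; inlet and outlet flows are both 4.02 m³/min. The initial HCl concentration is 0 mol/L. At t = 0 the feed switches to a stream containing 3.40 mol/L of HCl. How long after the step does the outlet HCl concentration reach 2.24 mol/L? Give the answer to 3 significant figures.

Accumulation = in − out for the solute gives V dC/dt = Q(C_in − C), so τ = V/Q = 7.3134 min.
C(t) = C_in + (C₀ − C_in) e^(−t/τ). Set C = 2.24 and solve for t:
e^(−t/τ) = (C − C_in)/(C₀ − C_in) = (2.24 − 3.40)/(0 − 3.40) = 0.34118
t = −τ ln(…) = 7.3134 × 1.0754 = 7.8645 min.

7.86 min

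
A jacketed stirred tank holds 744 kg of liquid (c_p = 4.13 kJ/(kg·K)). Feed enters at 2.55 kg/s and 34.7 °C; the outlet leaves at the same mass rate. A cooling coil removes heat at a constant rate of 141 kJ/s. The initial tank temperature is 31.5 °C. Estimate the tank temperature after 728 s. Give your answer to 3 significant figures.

22.2 °C

M c_p dT/dt = ṁ c_p (T_in − T) − Q̇.
τ = M/ṁ = 291.76 s; T_ss = T_in − Q̇/(ṁ c_p) = 34.7 − 141/(2.55·4.13) = 21.312 °C.
T approaches T_ss exponentially: T(t) = T_ss + (T₀ − T_ss) e^(−t/τ).
T(728) = 21.312 + (10.188)·e^(−728/291.76) = 21.312 + (10.188)·0.082483 = 22.152 °C.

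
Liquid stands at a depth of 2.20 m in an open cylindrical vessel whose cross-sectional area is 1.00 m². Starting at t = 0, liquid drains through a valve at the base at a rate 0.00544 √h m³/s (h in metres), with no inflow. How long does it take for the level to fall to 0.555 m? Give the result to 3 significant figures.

271 s

A dh/dt = −Q_out = −0.00544 √h.
∫ h^(−1/2) dh = −(0.00544/A) ∫ dt, giving 2√h = 2√h₀ − (0.00544/A) t.
t = 2A(√h₀ − √h)/0.00544 = 2·1.00·(√2.20 − √0.555)/0.00544
  = 2.0000 × (1.4832 − 0.74498) / 0.00544 = 271.42 s.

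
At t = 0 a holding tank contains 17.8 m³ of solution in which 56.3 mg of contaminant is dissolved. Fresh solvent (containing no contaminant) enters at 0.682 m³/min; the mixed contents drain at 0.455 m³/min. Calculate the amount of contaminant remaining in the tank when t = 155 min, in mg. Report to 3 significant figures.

6.32 mg

Let m(t) be the amount of contaminant. Volume: V(t) = V₀ + (Q_in − Q_out) t = 17.8 + 0.22700 t; V(155) = 52.985 m³.
Species balance (pure solvent in): dm/dt = −Q_out · m/V(t).
dm/m = −Q_out dt/(V₀ + 0.22700 t); integrating gives ln(m/m₀) = −(Q_out/(Q_in−Q_out)) ln(V/V₀).
m = m₀ (V₀/V)^(Q_out/(Q_in−Q_out)) = 56.3 × (17.8/52.985)^(2.0044) = 6.3235 mg.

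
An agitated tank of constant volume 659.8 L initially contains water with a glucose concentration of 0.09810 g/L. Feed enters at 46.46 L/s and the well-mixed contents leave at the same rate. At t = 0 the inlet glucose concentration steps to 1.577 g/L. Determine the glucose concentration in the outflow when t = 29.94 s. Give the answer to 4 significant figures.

1.397 g/L

Accumulation = in − out for the solute gives V dC/dt = Q(C_in − C).
Time constant τ = V/Q = 659.8/46.46 = 14.2015 s.
Integrating: C(t) = C_in + (C₀ − C_in) e^(−t/τ).
C(29.94) = 1.577 + (0.09810 − 1.577)·e^(−29.94/14.2015) = 1.577 + (-1.47890)·0.121452 = 1.39738 g/L.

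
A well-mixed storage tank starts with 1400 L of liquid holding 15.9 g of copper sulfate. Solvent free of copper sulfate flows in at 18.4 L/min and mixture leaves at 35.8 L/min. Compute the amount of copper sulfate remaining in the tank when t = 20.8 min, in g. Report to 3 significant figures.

Total volume: dV/dt = Q_in − Q_out = -17.400 L/min, so V(t) = 1400 − 17.400 t and V(20.8) = 1038.1 L.
No copper sulfate enters, so dm/dt = −Q_out · (m/V).
Separate: dm/m = −Q_out dt/V(t) ⇒ ln(m/m₀) = −(Q_out/(Q_in−Q_out)) ln(V/V₀).
m = m₀ (V₀/V)^(Q_out/(Q_in−Q_out)) = 15.9 × (1400/1038.1)^(-2.0575) = 8.5929 g.

8.59 g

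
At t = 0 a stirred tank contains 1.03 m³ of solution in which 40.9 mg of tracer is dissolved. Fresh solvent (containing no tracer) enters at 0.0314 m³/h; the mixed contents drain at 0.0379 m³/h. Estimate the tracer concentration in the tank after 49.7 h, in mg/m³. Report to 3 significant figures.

Let m(t) be the amount of tracer. Volume: V(t) = V₀ + (Q_in − Q_out) t = 1.03 − 0.0065000 t; V(49.7) = 0.70695 m³.
No tracer enters, so dm/dt = −Q_out · (m/V).
dm/m = −Q_out dt/(V₀ − 0.0065000 t); integrating gives ln(m/m₀) = −(Q_out/(Q_in−Q_out)) ln(V/V₀).
m = m₀ (V₀/V)^(Q_out/(Q_in−Q_out)) = 40.9 × (1.03/0.70695)^(-5.8308) = 4.5571 mg.
C = m/V = 4.5571/0.70695 = 6.4462 mg/m³.

6.45 mg/m³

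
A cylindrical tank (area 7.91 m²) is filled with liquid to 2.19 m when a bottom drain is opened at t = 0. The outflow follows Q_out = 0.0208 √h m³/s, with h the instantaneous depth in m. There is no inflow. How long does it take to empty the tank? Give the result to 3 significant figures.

A dh/dt = −Q_out = −0.0208 √h.
This is separable: 2 d(√h)/dt = −0.0208/A, so √h = √h₀ − (0.0208/(2A)) t.
Tank is empty when √h = 0: t_empty = 2A√h₀/0.0208.
t_empty = 2·7.91·√2.19/0.0208 = 15.820·1.4799/0.0208 = 1125.6 s.

1130 s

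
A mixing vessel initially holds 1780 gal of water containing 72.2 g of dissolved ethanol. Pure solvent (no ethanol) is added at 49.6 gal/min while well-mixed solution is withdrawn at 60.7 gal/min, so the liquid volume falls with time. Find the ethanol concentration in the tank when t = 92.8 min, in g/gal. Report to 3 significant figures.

0.000852 g/gal

Total volume: dV/dt = Q_in − Q_out = -11.100 gal/min, so V(t) = 1780 − 11.100 t and V(92.8) = 749.92 gal.
Species balance (pure solvent in): dm/dt = −Q_out · m/V(t).
dm/m = −Q_out dt/(V₀ − 11.100 t); integrating gives ln(m/m₀) = −(Q_out/(Q_in−Q_out)) ln(V/V₀).
m = m₀ (V₀/V)^(Q_out/(Q_in−Q_out)) = 72.2 × (1780/749.92)^(-5.4685) = 0.63921 g.
C = m/V = 0.63921/749.92 = 0.00085238 g/gal.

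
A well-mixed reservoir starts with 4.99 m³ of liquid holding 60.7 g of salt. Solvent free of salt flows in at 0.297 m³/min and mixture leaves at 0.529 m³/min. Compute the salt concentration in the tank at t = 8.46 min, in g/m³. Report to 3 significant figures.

6.42 g/m³

Let m(t) be the amount of salt. Volume: V(t) = V₀ + (Q_in − Q_out) t = 4.99 − 0.23200 t; V(8.46) = 3.0273 m³.
No salt enters, so dm/dt = −Q_out · (m/V).
Separate: dm/m = −Q_out dt/V(t) ⇒ ln(m/m₀) = −(Q_out/(Q_in−Q_out)) ln(V/V₀).
m = m₀ (V₀/V)^(Q_out/(Q_in−Q_out)) = 60.7 × (4.99/3.0273)^(-2.2802) = 19.421 g.
C = m/V = 19.421/3.0273 = 6.4155 g/m³.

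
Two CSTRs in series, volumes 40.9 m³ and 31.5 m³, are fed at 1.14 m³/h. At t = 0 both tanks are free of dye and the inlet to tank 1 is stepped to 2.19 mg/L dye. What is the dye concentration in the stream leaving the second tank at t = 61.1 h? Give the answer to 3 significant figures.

1.26 mg/L

Each tank obeys Vᵢ dCᵢ/dt = Q(Cᵢ₋₁ − Cᵢ), so τᵢ = Vᵢ/Q.
τ₁ = 40.9/1.14 = 35.877 h; τ₂ = 31.5/1.14 = 27.632 h.
Solving the cascade with C₁(0)=C₂(0)=0 gives C₂(t) = C_in[1 − (τ₁ e^(−t/τ₁) − τ₂ e^(−t/τ₂))/(τ₁ − τ₂)].
At t = 61.1: e^(−t/τ₁) = 0.18213, e^(−t/τ₂) = 0.10956.
C₂ = 2.19·[1 − (35.877·0.18213 − 27.632·0.10956)/(8.2456)] = 2.19·0.57470 = 1.2586 mg/L.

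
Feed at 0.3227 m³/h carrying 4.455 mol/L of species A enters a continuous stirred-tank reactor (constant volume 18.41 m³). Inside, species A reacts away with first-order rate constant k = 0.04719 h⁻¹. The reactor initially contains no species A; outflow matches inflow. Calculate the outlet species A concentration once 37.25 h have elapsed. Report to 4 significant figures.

1.098 mol/L

Species balance: V dC/dt = Q C_in − Q C − k V C.
dC/dt = (Q/V) C_in − (Q/V + k) C; effective rate a = Q/V + k = 0.0175285 + 0.04719 = 0.0647185 h⁻¹.
C_ss = Q C_in/(Q + kV) = 1.20660 mol/L; C(t) = C_ss + (C₀ − C_ss) e^(−a t).
C(37.25) = 1.20660 + (-1.20660)·e^(−0.0647185·37.25) = 1.20660 + (-1.20660)·0.0897466 = 1.09831 mol/L.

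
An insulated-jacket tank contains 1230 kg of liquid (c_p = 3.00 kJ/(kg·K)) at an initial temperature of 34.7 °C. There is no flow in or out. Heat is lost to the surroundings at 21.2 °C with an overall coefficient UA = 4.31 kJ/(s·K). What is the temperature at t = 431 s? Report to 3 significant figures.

Lumped-capacitance energy balance: M c_p dT/dt = UA(T_amb − T).
dT/dt = (T_ss − T)/τ with T_ss = T_amb = 21.200 °C, τ = M c_p/UA = 1230·3.00/4.31 = 856.15 s.
This is linear first-order; T(t) = T_ss + (T₀ − T_ss) e^(−t/τ).
T(431) = 21.200 + (13.500)·0.60446 = 29.360 °C.

29.4 °C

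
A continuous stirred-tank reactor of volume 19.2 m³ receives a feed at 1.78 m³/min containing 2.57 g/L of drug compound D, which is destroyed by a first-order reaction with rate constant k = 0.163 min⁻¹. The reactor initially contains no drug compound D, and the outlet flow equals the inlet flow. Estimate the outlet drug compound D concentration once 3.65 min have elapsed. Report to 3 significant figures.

V dC/dt = Q(C_in − C) − k V C.
dC/dt = (Q/V) C_in − (Q/V + k) C; effective rate a = Q/V + k = 0.092708 + 0.163 = 0.25571 min⁻¹.
C_ss = Q C_in/(Q + kV) = 0.93177 g/L; C(t) = C_ss + (C₀ − C_ss) e^(−a t).
C(3.65) = 0.93177 + (-0.93177)·e^(−0.25571·3.65) = 0.93177 + (-0.93177)·0.39324 = 0.56536 g/L.

0.565 g/L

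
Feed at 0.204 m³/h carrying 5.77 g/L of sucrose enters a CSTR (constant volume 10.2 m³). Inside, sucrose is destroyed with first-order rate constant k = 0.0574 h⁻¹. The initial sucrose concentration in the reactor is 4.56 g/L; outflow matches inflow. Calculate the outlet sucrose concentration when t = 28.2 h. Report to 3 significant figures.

V dC/dt = Q(C_in − C) − k V C.
dC/dt = (Q/V) C_in − (Q/V + k) C; effective rate a = Q/V + k = 0.020000 + 0.0574 = 0.077400 h⁻¹.
C_ss = Q C_in/(Q + kV) = 1.4910 g/L; C(t) = C_ss + (C₀ − C_ss) e^(−a t).
C(28.2) = 1.4910 + (3.0690)·e^(−0.077400·28.2) = 1.4910 + (3.0690)·0.11274 = 1.8370 g/L.

1.84 g/L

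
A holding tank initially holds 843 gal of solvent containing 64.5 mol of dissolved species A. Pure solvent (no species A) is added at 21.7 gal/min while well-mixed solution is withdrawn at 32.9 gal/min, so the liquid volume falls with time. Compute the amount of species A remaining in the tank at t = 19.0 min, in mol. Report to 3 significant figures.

27.4 mol

Total volume: dV/dt = Q_in − Q_out = -11.200 gal/min, so V(t) = 843 − 11.200 t and V(19.0) = 630.20 gal.
Solute balance: dm/dt = 0 − Q_out C = −Q_out m/V(t).
Separate: dm/m = −Q_out dt/V(t) ⇒ ln(m/m₀) = −(Q_out/(Q_in−Q_out)) ln(V/V₀).
m = m₀ (V₀/V)^(Q_out/(Q_in−Q_out)) = 64.5 × (843/630.20)^(-2.9375) = 27.442 mol.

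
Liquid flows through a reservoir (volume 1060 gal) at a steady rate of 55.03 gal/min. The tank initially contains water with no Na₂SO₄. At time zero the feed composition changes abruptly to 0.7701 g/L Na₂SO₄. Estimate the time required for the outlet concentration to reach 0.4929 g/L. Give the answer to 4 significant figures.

Accumulation = in − out for the solute gives V dC/dt = Q(C_in − C), so τ = V/Q = 19.2622 min.
C(t) = C_in + (C₀ − C_in) e^(−t/τ). Set C = 0.4929 and solve for t:
e^(−t/τ) = (C − C_in)/(C₀ − C_in) = (0.4929 − 0.7701)/(0 − 0.7701) = 0.359953
t = −τ ln(…) = 19.2622 × 1.02178 = 19.6818 min.

19.68 min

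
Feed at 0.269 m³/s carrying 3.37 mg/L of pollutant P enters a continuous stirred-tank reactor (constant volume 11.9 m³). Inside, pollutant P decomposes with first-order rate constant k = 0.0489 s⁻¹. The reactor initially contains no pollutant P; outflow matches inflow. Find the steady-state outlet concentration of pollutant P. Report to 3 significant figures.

1.07 mg/L

Species balance: V dC/dt = Q C_in − Q C − k V C.
At steady state: 0 = Q C_in − (Q + kV) C_ss, so C_ss = Q C_in/(Q + kV).
C_ss = 0.269·3.37/(0.269 + 0.0489·11.9) = 0.90653/0.85091 = 1.0654 mg/L.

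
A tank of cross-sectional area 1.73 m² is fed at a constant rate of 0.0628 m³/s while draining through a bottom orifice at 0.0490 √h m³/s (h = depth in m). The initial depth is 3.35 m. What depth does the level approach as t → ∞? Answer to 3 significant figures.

1.64 m

Level balance: A dh/dt = 0.0628 − 0.0490 √h. Setting dh/dt = 0:
Q_in = 0.0490 √h_ss ⇒ √h_ss = 0.0628/0.0490 = 1.2816.
h_ss = 1.2816² = 1.6426 m. (Since h₀ = 3.35 m > h_ss, the level will fall toward this value.)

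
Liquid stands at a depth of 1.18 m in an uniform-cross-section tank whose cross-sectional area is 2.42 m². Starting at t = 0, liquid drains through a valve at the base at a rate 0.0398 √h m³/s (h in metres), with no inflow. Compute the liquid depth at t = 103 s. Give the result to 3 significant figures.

0.0573 m

Volume balance on the tank: A dh/dt = −0.0398 √h.
Separate and integrate: 2(√h − √h₀) = −(0.0398/A) t.
√h = √1.18 − 0.0398·103/(2·2.42) = 1.0863 − 0.84698 = 0.23929.
h = 0.23929² = 0.057262 m.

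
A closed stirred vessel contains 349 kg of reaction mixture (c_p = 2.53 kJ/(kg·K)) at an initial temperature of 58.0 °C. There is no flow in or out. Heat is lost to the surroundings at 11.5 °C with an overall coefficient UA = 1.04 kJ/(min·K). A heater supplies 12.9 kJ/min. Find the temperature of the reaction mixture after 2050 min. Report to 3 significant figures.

27.0 °C

Heat balance on the well-mixed liquid: M c_p dT/dt = −UA(T − T_amb) + Q̇.
dT/dt = (T_ss − T)/τ with T_ss = T_amb + Q̇/UA = 11.5 + 12.9/1.04 = 23.904 °C, τ = M c_p/UA = 349·2.53/1.04 = 849.01 min.
Solution: T(t) = T_ss + (T₀ − T_ss) e^(−t/τ).
T(2050) = 23.904 + (34.096)·0.089405 = 26.952 °C.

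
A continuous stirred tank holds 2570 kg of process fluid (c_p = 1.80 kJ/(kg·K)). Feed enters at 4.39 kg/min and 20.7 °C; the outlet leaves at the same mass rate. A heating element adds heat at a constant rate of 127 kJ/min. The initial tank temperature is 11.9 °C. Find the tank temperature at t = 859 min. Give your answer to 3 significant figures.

31.0 °C

M c_p dT/dt = ṁ c_p (T_in − T) + Q̇.
Rearrange: dT/dt = (T_ss − T)/τ with τ = M/ṁ = 585.42 min and T_ss = T_in + Q̇/(ṁ c_p) = 36.772 °C.
This is linear first-order; T(t) = T_ss + (T₀ − T_ss) e^(−t/τ).
T(859) = 36.772 + (-24.872)·e^(−859/585.42) = 36.772 + (-24.872)·0.23054 = 31.038 °C.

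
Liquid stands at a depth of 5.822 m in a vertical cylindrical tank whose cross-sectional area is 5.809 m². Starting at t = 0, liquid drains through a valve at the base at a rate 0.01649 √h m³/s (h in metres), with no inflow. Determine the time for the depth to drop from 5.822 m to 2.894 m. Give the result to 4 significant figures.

501.4 s

Mass balance (ρ constant): A dh/dt = −0.01649 √h.
Separate and integrate: 2(√h − √h₀) = −(0.01649/A) t.
t = 2A(√h₀ − √h)/0.01649 = 2·5.809·(√5.822 − √2.894)/0.01649
  = 11.6180 × (2.41288 − 1.70118) / 0.01649 = 501.431 s.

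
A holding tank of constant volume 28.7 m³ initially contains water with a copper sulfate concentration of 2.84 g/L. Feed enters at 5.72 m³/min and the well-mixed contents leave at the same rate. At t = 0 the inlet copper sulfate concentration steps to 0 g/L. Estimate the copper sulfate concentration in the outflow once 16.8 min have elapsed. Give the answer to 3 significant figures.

Species balance on the tank: V dC/dt = Q(C_in − C).
Rewrite as dC/dt + C/τ = C_in/τ, τ = V/Q = 5.0175 min.
Solution: C(t) = C_in + (C₀ − C_in) e^(−t/τ).
C(16.8) = 0 + (2.84 − 0)·e^(−16.8/5.0175) = 0 + (2.8400)·0.035144 = 0.099810 g/L.

0.0998 g/L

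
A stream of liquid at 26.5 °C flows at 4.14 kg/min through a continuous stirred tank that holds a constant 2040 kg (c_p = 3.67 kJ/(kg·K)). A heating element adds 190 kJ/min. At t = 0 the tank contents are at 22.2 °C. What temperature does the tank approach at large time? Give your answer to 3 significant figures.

39.0 °C

Energy balance: M c_p dT/dt = ṁ c_p (T_in − T) + 190.
At steady state dT/dt = 0 ⇒ T_ss = T_in + Q̇/(ṁ c_p) = 26.5 + 190/(4.14·3.67) = 39.005 °C.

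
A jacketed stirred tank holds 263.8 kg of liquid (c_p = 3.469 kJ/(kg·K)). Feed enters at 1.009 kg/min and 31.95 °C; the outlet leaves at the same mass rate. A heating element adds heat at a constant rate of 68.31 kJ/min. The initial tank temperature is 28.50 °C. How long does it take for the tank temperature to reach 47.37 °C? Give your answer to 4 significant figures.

M c_p dT/dt = ṁ c_p (T_in − T) + Q̇.
τ = M/ṁ = 261.447 min; T_ss = T_in + Q̇/(ṁ c_p) = 51.4659 °C.
T(t) = T_ss + (T₀ − T_ss) e^(−t/τ). Set T = 47.37:
e^(−t/τ) = (47.37 − 51.4659)/(28.50 − 51.4659) = 0.178347
t = −261.447 · ln(0.178347) = 450.740 min.

450.7 min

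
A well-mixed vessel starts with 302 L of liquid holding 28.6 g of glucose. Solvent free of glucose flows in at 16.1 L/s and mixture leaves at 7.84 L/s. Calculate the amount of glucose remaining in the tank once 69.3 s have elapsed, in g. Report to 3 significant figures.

Let m(t) be the amount of glucose. Volume: V(t) = V₀ + (Q_in − Q_out) t = 302 + 8.2600 t; V(69.3) = 874.42 L.
Solute balance: dm/dt = 0 − Q_out C = −Q_out m/V(t).
dm/m = −Q_out dt/(V₀ + 8.2600 t); integrating gives ln(m/m₀) = −(Q_out/(Q_in−Q_out)) ln(V/V₀).
m = m₀ (V₀/V)^(Q_out/(Q_in−Q_out)) = 28.6 × (302/874.42)^(0.94915) = 10.426 g.

10.4 g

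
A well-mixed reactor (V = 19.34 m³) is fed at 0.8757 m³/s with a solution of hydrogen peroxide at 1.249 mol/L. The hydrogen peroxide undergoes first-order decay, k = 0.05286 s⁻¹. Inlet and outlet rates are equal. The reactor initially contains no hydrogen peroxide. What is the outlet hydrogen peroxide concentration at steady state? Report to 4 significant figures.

0.5763 mol/L

V dC/dt = Q(C_in − C) − k V C.
At steady state: 0 = Q C_in − (Q + kV) C_ss, so C_ss = Q C_in/(Q + kV).
C_ss = 0.8757·1.249/(0.8757 + 0.05286·19.34) = 1.09375/1.89801 = 0.576260 mol/L.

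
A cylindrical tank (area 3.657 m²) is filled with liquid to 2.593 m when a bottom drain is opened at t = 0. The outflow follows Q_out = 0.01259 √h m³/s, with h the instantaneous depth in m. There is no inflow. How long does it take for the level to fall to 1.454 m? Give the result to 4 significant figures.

With no inflow, A dh/dt = −0.01259 √h.
Separate and integrate: 2(√h − √h₀) = −(0.01259/A) t.
t = 2A(√h₀ − √h)/0.01259 = 2·3.657·(√2.593 − √1.454)/0.01259
  = 7.31400 × (1.61028 − 1.20582) / 0.01259 = 234.966 s.

235.0 s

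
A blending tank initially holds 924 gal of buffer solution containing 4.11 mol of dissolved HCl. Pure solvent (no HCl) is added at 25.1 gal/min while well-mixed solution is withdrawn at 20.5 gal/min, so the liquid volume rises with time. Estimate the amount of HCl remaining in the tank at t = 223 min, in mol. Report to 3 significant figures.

0.147 mol

Let m(t) be the amount of HCl. Volume: V(t) = V₀ + (Q_in − Q_out) t = 924 + 4.6000 t; V(223) = 1949.8 gal.
Species balance (pure solvent in): dm/dt = −Q_out · m/V(t).
Separate: dm/m = −Q_out dt/V(t) ⇒ ln(m/m₀) = −(Q_out/(Q_in−Q_out)) ln(V/V₀).
m = m₀ (V₀/V)^(Q_out/(Q_in−Q_out)) = 4.11 × (924/1949.8)^(4.4565) = 0.14740 mol.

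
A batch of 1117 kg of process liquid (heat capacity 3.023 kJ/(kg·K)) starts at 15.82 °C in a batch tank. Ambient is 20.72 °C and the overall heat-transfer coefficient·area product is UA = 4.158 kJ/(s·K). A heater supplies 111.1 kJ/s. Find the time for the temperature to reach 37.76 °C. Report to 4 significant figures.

M c_p dT/dt = −UA(T − T_amb) + Q̇.
τ = M c_p/UA = 812.095 s; T_ss = T_amb + Q̇/UA = 20.72 + 111.1/4.158 = 47.4396 °C.
T(t) = T_ss + (T₀ − T_ss)e^(−t/τ); set T = 37.76:
t = −τ ln[(T − T_ss)/(T₀ − T_ss)] = −812.095 · ln(0.306126) = 961.324 s.

961.3 s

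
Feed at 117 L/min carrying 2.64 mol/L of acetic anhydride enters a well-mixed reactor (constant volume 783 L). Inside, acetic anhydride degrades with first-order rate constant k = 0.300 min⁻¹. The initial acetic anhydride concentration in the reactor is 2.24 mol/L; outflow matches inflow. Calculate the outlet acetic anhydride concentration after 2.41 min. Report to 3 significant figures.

Accumulation = in − out − consumed: V dC/dt = Q C_in − Q C − k V C.
This is linear with rate a = Q/V + k = 0.44943 min⁻¹.
C_ss = Q C_in/(Q + kV) = 0.87775 mol/L; C(t) = C_ss + (C₀ − C_ss) e^(−a t).
C(2.41) = 0.87775 + (1.3623)·e^(−0.44943·2.41) = 0.87775 + (1.3623)·0.33854 = 1.3389 mol/L.

1.34 mol/L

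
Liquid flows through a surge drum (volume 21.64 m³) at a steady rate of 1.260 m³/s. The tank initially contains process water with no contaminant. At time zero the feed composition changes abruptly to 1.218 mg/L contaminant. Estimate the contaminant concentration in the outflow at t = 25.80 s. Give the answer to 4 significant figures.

0.9468 mg/L

Mass balance on the solute (V constant): V dC/dt = Q(C_in − C).
Time constant τ = V/Q = 21.64/1.260 = 17.1746 s.
This is linear first-order; C(t) = C_in + (C₀ − C_in) e^(−t/τ).
C(25.80) = 1.218 + (0 − 1.218)·e^(−25.80/17.1746) = 1.218 + (-1.21800)·0.222636 = 0.946830 mg/L.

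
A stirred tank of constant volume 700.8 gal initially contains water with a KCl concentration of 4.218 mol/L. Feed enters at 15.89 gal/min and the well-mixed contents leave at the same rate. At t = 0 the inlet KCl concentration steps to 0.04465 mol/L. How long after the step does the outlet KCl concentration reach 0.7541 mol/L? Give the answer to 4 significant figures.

Species balance on the tank: V dC/dt = Q(C_in − C), so τ = V/Q = 44.1032 min.
C(t) = C_in + (C₀ − C_in) e^(−t/τ). Set C = 0.7541 and solve for t:
e^(−t/τ) = (C − C_in)/(C₀ − C_in) = (0.7541 − 0.04465)/(4.218 − 0.04465) = 0.169995
t = −τ ln(…) = 44.1032 × 1.77198 = 78.1502 min.

78.15 min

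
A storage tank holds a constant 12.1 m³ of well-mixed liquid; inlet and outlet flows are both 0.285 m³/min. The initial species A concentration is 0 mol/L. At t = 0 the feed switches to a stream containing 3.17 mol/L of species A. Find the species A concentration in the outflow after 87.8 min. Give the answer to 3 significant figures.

2.77 mol/L

Unsteady species balance (constant V, well mixed): V dC/dt = Q(C_in − C).
Rewrite as dC/dt + C/τ = C_in/τ, τ = V/Q = 42.456 min.
C approaches C_in exponentially: C(t) = C_in + (C₀ − C_in) e^(−t/τ).
C(87.8) = 3.17 + (0 − 3.17)·e^(−87.8/42.456) = 3.17 + (-3.1700)·0.12644 = 2.7692 mol/L.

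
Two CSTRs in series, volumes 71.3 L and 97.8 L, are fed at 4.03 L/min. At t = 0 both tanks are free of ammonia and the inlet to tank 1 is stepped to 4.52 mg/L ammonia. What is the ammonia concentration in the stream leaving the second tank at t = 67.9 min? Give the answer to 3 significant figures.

Species balance on tank i: dCᵢ/dt = (Cᵢ₋₁ − Cᵢ)/τᵢ with τᵢ = Vᵢ/Q.
τ₁ = 71.3/4.03 = 17.692 min; τ₂ = 97.8/4.03 = 24.268 min.
Solving the cascade with C₁(0)=C₂(0)=0 gives C₂(t) = C_in[1 − (τ₁ e^(−t/τ₁) − τ₂ e^(−t/τ₂))/(τ₁ − τ₂)].
At t = 67.9: e^(−t/τ₁) = 0.021540, e^(−t/τ₂) = 0.060936.
C₂ = 4.52·[1 − (17.692·0.021540 − 24.268·0.060936)/(-6.5757)] = 4.52·0.83307 = 3.7655 mg/L.

3.77 mg/L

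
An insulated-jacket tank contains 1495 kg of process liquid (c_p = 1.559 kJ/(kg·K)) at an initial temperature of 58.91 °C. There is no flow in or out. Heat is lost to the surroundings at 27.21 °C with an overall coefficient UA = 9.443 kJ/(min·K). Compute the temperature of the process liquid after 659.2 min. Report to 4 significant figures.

M c_p dT/dt = −UA(T − T_amb).
dT/dt = (T_ss − T)/τ with T_ss = T_amb = 27.2100 °C, τ = M c_p/UA = 1495·1.559/9.443 = 246.818 min.
Solution: T(t) = T_ss + (T₀ − T_ss) e^(−t/τ).
T(659.2) = 27.2100 + (31.7000)·0.0691975 = 29.4036 °C.

29.40 °C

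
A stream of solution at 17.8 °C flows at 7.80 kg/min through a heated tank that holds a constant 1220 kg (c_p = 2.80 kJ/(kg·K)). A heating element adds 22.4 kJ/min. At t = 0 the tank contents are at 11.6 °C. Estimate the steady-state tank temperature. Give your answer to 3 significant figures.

M c_p dT/dt = ṁ c_p (T_in − T) + Q̇.
At steady state dT/dt = 0 ⇒ T_ss = T_in + Q̇/(ṁ c_p) = 17.8 + 22.4/(7.80·2.80) = 18.826 °C.

18.8 °C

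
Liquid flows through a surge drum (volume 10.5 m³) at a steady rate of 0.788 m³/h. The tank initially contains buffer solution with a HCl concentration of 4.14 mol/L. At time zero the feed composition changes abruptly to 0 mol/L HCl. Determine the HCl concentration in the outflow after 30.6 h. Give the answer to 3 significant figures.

0.417 mol/L

Mass balance on the solute (V constant): V dC/dt = Q(C_in − C).
Rewrite as dC/dt + C/τ = C_in/τ, τ = V/Q = 13.325 h.
C approaches C_in exponentially: C(t) = C_in + (C₀ − C_in) e^(−t/τ).
C(30.6) = 0 + (4.14 − 0)·e^(−30.6/13.325) = 0 + (4.1400)·0.10061 = 0.41654 mol/L.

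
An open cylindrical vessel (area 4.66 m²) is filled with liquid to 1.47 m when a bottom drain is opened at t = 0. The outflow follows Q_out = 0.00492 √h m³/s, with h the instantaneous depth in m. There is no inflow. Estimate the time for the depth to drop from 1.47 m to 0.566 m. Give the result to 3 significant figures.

872 s

With no inflow, A dh/dt = −0.00492 √h.
∫ h^(−1/2) dh = −(0.00492/A) ∫ dt, giving 2√h = 2√h₀ − (0.00492/A) t.
t = 2A(√h₀ − √h)/0.00492 = 2·4.66·(√1.47 − √0.566)/0.00492
  = 9.3200 × (1.2124 − 0.75233) / 0.00492 = 871.58 s.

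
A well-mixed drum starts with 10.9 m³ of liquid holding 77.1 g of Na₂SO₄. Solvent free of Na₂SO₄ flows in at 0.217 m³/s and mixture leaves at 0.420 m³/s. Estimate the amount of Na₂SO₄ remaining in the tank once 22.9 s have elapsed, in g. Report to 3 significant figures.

24.4 g

Total volume: dV/dt = Q_in − Q_out = -0.20300 m³/s, so V(t) = 10.9 − 0.20300 t and V(22.9) = 6.2513 m³.
Species balance (pure solvent in): dm/dt = −Q_out · m/V(t).
Separate: dm/m = −Q_out dt/V(t) ⇒ ln(m/m₀) = −(Q_out/(Q_in−Q_out)) ln(V/V₀).
m = m₀ (V₀/V)^(Q_out/(Q_in−Q_out)) = 77.1 × (10.9/6.2513)^(-2.0690) = 24.406 g.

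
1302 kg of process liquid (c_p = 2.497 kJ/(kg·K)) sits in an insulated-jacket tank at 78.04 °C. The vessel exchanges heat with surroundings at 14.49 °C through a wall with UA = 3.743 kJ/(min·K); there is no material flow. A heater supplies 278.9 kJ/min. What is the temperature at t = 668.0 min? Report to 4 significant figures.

M c_p dT/dt = −UA(T − T_amb) + Q̇.
dT/dt = (T_ss − T)/τ with T_ss = T_amb + Q̇/UA = 14.49 + 278.9/3.743 = 89.0024 °C, τ = M c_p/UA = 1302·2.497/3.743 = 868.580 min.
Integrating: T(t) = T_ss + (T₀ − T_ss) e^(−t/τ).
T(668.0) = 89.0024 + (-10.9624)·0.463443 = 83.9220 °C.

83.92 °C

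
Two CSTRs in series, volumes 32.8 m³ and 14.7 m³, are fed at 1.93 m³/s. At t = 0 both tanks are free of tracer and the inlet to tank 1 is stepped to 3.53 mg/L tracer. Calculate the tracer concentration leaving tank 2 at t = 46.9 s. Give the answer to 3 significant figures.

Time constants: τᵢ = Vᵢ/Q for each well-mixed tank.
τ₁ = 32.8/1.93 = 16.995 s; τ₂ = 14.7/1.93 = 7.6166 s.
Tank 1: C₁ = C_in(1 − e^(−t/τ₁)). Tank 2 (τ₁ ≠ τ₂): C₂ = C_in[1 − (τ₁ e^(−t/τ₁) − τ₂ e^(−t/τ₂))/(τ₁ − τ₂)].
At t = 46.9: e^(−t/τ₁) = 0.063313, e^(−t/τ₂) = 0.0021173.
C₂ = 3.53·[1 − (16.995·0.063313 − 7.6166·0.0021173)/(9.3782)] = 3.53·0.88699 = 3.1311 mg/L.

3.13 mg/L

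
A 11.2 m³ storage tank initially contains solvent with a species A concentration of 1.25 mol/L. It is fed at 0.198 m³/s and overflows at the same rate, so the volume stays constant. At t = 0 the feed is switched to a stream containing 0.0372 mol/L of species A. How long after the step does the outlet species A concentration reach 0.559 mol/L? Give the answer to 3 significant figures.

47.7 s

Accumulation = in − out for the solute gives V dC/dt = Q(C_in − C), so τ = V/Q = 56.566 s.
C(t) = C_in + (C₀ − C_in) e^(−t/τ). Set C = 0.559 and solve for t:
e^(−t/τ) = (C − C_in)/(C₀ − C_in) = (0.559 − 0.0372)/(1.25 − 0.0372) = 0.43024
t = −τ ln(…) = 56.566 × 0.84340 = 47.708 s.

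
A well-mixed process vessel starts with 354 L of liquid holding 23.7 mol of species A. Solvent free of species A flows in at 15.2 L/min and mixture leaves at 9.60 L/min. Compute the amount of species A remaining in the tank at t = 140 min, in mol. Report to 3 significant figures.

3.20 mol

Total volume: dV/dt = Q_in − Q_out = 5.6000 L/min, so V(t) = 354 + 5.6000 t and V(140) = 1138.0 L.
No species A enters, so dm/dt = −Q_out · (m/V).
Separate: dm/m = −Q_out dt/V(t) ⇒ ln(m/m₀) = −(Q_out/(Q_in−Q_out)) ln(V/V₀).
m = m₀ (V₀/V)^(Q_out/(Q_in−Q_out)) = 23.7 × (354/1138.0)^(1.7143) = 3.2016 mol.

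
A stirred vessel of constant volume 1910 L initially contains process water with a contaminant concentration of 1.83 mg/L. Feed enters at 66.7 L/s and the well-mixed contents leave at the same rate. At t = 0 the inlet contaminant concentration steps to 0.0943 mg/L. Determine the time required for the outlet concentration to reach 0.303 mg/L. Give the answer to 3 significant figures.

60.7 s

Transient balance on the dissolved component: V dC/dt = Q(C_in − C), so τ = V/Q = 28.636 s.
C(t) = C_in + (C₀ − C_in) e^(−t/τ). Set C = 0.303 and solve for t:
e^(−t/τ) = (C − C_in)/(C₀ − C_in) = (0.303 − 0.0943)/(1.83 − 0.0943) = 0.12024
t = −τ ln(…) = 28.636 × 2.1183 = 60.658 s.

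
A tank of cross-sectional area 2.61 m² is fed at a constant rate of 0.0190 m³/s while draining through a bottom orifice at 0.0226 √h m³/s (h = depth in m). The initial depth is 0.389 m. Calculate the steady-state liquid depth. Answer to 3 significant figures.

A dh/dt = Q_in − 0.0226 √h. Steady state requires inflow = outflow:
Q_in = 0.0226 √h_ss ⇒ √h_ss = 0.0190/0.0226 = 0.84071.
h_ss = 0.84071² = 0.70679 m. (Since h₀ = 0.389 m < h_ss, the level will rise toward this value.)

0.707 m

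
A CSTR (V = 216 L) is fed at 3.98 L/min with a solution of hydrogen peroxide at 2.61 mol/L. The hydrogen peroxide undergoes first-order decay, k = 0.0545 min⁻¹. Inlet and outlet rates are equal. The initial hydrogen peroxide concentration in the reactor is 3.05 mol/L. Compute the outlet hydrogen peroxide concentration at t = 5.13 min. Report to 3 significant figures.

V dC/dt = Q(C_in − C) − k V C.
dC/dt = (Q/V) C_in − (Q/V + k) C; effective rate a = Q/V + k = 0.018426 + 0.0545 = 0.072926 min⁻¹.
C_ss = Q C_in/(Q + kV) = 0.65946 mol/L; C(t) = C_ss + (C₀ − C_ss) e^(−a t).
C(5.13) = 0.65946 + (2.3905)·e^(−0.072926·5.13) = 0.65946 + (2.3905)·0.68790 = 2.3039 mol/L.

2.30 mol/L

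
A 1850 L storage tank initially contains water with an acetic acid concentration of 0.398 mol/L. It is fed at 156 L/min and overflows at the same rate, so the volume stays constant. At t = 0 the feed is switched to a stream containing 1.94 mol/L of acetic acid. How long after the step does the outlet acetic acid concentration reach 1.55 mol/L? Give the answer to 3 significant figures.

16.3 min

Species balance: V dC/dt = Q(C_in − C) ⇒ τ = V/Q = 11.859 min.
C(t) = C_in + (C₀ − C_in) e^(−t/τ). Set C = 1.55 and solve for t:
e^(−t/τ) = (C − C_in)/(C₀ − C_in) = (1.55 − 1.94)/(0.398 − 1.94) = 0.25292
t = −τ ln(…) = 11.859 × 1.3747 = 16.302 min.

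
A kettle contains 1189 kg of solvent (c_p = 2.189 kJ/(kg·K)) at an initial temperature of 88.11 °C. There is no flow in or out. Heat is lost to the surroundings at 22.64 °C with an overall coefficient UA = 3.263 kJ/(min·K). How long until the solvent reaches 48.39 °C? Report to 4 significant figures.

First-law balance (no shaft work): M c_p dT/dt = −UA(T − T_amb).
τ = M c_p/UA = 797.647 min; T_ss = T_amb = 22.6400 °C.
T(t) = T_ss + (T₀ − T_ss)e^(−t/τ); set T = 48.39:
t = −τ ln[(T − T_ss)/(T₀ − T_ss)] = −797.647 · ln(0.393310) = 744.330 min.

744.3 min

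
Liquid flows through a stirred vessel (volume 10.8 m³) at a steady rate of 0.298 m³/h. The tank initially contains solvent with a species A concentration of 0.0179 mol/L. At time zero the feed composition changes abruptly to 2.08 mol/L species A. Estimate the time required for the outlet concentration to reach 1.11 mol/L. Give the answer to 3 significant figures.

27.3 h

Species balance on the tank: V dC/dt = Q(C_in − C), so τ = V/Q = 36.242 h.
C(t) = C_in + (C₀ − C_in) e^(−t/τ). Set C = 1.11 and solve for t:
e^(−t/τ) = (C − C_in)/(C₀ − C_in) = (1.11 − 2.08)/(0.0179 − 2.08) = 0.47039
t = −τ ln(…) = 36.242 × 0.75418 = 27.333 h.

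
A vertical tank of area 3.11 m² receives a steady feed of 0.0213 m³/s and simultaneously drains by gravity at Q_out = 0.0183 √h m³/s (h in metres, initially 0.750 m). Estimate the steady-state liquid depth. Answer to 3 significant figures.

1.35 m

A dh/dt = Q_in − 0.0183 √h. Steady state requires inflow = outflow:
Q_in = 0.0183 √h_ss ⇒ √h_ss = 0.0213/0.0183 = 1.1639.
h_ss = 1.1639² = 1.3547 m. (Since h₀ = 0.750 m < h_ss, the level will rise toward this value.)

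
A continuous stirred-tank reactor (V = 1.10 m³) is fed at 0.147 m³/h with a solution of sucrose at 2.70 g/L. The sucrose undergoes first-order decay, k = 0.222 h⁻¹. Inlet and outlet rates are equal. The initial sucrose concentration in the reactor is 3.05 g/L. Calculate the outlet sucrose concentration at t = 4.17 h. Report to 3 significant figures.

1.48 g/L

Accumulation = in − out − consumed: V dC/dt = Q C_in − Q C − k V C.
dC/dt = (Q/V) C_in − (Q/V + k) C; effective rate a = Q/V + k = 0.13364 + 0.222 = 0.35564 h⁻¹.
C_ss = Q C_in/(Q + kV) = 1.0146 g/L; C(t) = C_ss + (C₀ − C_ss) e^(−a t).
C(4.17) = 1.0146 + (2.0354)·e^(−0.35564·4.17) = 1.0146 + (2.0354)·0.22695 = 1.4765 g/L.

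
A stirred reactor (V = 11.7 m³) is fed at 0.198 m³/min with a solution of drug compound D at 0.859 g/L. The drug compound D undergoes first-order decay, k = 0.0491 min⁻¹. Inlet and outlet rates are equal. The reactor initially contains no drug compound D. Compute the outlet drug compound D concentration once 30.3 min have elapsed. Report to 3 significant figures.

0.190 g/L

V dC/dt = Q(C_in − C) − k V C.
dC/dt = (Q/V) C_in − (Q/V + k) C; effective rate a = Q/V + k = 0.016923 + 0.0491 = 0.066023 min⁻¹.
C_ss = Q C_in/(Q + kV) = 0.22018 g/L; C(t) = C_ss + (C₀ − C_ss) e^(−a t).
C(30.3) = 0.22018 + (-0.22018)·e^(−0.066023·30.3) = 0.22018 + (-0.22018)·0.13527 = 0.19040 g/L.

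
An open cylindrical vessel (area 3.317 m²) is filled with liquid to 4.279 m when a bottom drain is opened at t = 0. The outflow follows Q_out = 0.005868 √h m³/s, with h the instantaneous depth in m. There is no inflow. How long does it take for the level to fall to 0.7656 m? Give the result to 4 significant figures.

A dh/dt = −Q_out = −0.005868 √h.
This is separable: 2 d(√h)/dt = −0.005868/A, so √h = √h₀ − (0.005868/(2A)) t.
t = 2A(√h₀ − √h)/0.005868 = 2·3.317·(√4.279 − √0.7656)/0.005868
  = 6.63400 × (2.06857 − 0.874986) / 0.005868 = 1349.40 s.

1349 s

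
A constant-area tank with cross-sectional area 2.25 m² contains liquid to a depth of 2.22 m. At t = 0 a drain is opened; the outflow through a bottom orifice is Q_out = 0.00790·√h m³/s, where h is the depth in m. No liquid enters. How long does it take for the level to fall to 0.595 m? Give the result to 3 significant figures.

409 s

With no inflow, A dh/dt = −0.00790 √h.
Separate and integrate: 2(√h − √h₀) = −(0.00790/A) t.
t = 2A(√h₀ − √h)/0.00790 = 2·2.25·(√2.22 − √0.595)/0.00790
  = 4.5000 × (1.4900 − 0.77136) / 0.00790 = 409.33 s.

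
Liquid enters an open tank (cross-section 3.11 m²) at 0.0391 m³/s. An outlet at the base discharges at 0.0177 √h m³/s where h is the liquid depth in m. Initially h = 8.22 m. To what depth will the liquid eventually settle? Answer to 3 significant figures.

Level balance: A dh/dt = 0.0391 − 0.0177 √h. Setting dh/dt = 0:
Q_in = 0.0177 √h_ss ⇒ √h_ss = 0.0391/0.0177 = 2.2090.
h_ss = 2.2090² = 4.8799 m. (Since h₀ = 8.22 m > h_ss, the level will fall toward this value.)

4.88 m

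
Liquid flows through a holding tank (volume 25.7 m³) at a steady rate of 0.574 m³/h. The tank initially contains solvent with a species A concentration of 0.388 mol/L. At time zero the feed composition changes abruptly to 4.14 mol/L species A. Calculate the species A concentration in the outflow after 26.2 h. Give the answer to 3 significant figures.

Accumulation = in − out for the solute gives V dC/dt = Q(C_in − C).
Time constant τ = V/Q = 25.7/0.574 = 44.774 h.
Solution: C(t) = C_in + (C₀ − C_in) e^(−t/τ).
C(26.2) = 4.14 + (0.388 − 4.14)·e^(−26.2/44.774) = 4.14 + (-3.7520)·0.55701 = 2.0501 mol/L.

2.05 mol/L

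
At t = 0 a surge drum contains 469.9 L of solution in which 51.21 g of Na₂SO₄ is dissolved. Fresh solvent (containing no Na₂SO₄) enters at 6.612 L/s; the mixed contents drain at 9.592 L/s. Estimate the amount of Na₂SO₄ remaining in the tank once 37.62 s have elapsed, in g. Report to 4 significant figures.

21.30 g

Let m(t) be the amount of Na₂SO₄. Volume: V(t) = V₀ + (Q_in − Q_out) t = 469.9 − 2.98000 t; V(37.62) = 357.792 L.
Species balance (pure solvent in): dm/dt = −Q_out · m/V(t).
Separate: dm/m = −Q_out dt/V(t) ⇒ ln(m/m₀) = −(Q_out/(Q_in−Q_out)) ln(V/V₀).
m = m₀ (V₀/V)^(Q_out/(Q_in−Q_out)) = 51.21 × (469.9/357.792)^(-3.21879) = 21.2977 g.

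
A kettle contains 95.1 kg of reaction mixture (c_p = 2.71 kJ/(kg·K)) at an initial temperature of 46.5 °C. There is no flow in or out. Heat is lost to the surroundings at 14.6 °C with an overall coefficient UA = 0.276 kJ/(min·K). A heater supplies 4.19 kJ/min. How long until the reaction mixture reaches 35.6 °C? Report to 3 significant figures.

Lumped-capacitance energy balance: M c_p dT/dt = UA(T_amb − T) + Q̇.
τ = M c_p/UA = 933.77 min; T_ss = T_amb + Q̇/UA = 14.6 + 4.19/0.276 = 29.781 °C.
T(t) = T_ss + (T₀ − T_ss)e^(−t/τ); set T = 35.6:
t = −τ ln[(T − T_ss)/(T₀ − T_ss)] = −933.77 · ln(0.34804) = 985.54 min.

986 min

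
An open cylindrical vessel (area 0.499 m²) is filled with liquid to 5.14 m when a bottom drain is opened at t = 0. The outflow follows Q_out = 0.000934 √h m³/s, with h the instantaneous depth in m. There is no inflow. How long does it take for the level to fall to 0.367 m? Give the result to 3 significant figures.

A dh/dt = −Q_out = −0.000934 √h.
This is separable: 2 d(√h)/dt = −0.000934/A, so √h = √h₀ − (0.000934/(2A)) t.
t = 2A(√h₀ − √h)/0.000934 = 2·0.499·(√5.14 − √0.367)/0.000934
  = 0.99800 × (2.2672 − 0.60581) / 0.000934 = 1775.2 s.

1780 s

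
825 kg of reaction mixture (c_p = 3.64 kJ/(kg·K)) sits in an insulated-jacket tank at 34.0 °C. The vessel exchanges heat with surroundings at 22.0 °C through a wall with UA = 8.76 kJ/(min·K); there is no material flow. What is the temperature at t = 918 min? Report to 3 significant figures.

22.8 °C

M c_p dT/dt = −UA(T − T_amb).
dT/dt = (T_ss − T)/τ with T_ss = T_amb = 22.000 °C, τ = M c_p/UA = 825·3.64/8.76 = 342.81 min.
Integrating: T(t) = T_ss + (T₀ − T_ss) e^(−t/τ).
T(918) = 22.000 + (12.000)·0.068709 = 22.825 °C.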